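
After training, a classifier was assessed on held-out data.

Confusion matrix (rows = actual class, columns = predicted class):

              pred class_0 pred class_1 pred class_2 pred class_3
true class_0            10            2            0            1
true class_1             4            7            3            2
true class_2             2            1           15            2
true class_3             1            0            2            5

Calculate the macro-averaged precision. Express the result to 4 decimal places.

Per-class precision (TP/(TP+FP)):
  class_0: TP=10, FP=4+2+1=7 → 10/17 = 0.58824
  class_1: TP=7, FP=2+1+0=3 → 7/10 = 0.70000
  class_2: TP=15, FP=0+3+2=5 → 15/20 = 0.75000
  class_3: TP=5, FP=1+2+2=5 → 5/10 = 0.50000
Macro-precision = mean = (0.58824 + 0.70000 + 0.75000 + 0.50000) / 4 = 0.6346

0.6346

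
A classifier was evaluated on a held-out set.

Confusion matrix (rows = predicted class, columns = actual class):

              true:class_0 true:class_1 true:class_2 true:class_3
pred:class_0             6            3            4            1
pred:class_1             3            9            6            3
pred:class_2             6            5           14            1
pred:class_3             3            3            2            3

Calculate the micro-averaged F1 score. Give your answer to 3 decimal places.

Micro-averaging pools counts across classes: ΣTP=32, ΣFP=40, ΣFN=40.
Micro-F1 score = 2·TP/(2·TP+FP+FN) on pooled counts = 0.444 (equals overall accuracy in single-label multiclass).

0.444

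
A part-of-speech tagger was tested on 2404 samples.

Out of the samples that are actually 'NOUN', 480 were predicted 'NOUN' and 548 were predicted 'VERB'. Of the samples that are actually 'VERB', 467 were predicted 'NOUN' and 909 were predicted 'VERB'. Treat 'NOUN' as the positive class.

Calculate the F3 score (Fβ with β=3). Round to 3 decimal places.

0.471

Fβ = (1+β²)·TP / ((1+β²)·TP + β²·FN + FP), with β²=9
= 10·480 / (10·480 + 9·548 + 467) = 0.471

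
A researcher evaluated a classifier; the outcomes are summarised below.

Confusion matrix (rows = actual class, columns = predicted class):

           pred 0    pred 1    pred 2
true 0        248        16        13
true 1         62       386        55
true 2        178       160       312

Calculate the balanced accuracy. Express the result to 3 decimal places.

0.714

Balanced accuracy = mean of per-class recall.
  0: recall = 248/277 = 0.8953
  1: recall = 386/503 = 0.7674
  2: recall = 312/650 = 0.4800
Mean = (0.8953 + 0.7674 + 0.4800) / 3 = 0.714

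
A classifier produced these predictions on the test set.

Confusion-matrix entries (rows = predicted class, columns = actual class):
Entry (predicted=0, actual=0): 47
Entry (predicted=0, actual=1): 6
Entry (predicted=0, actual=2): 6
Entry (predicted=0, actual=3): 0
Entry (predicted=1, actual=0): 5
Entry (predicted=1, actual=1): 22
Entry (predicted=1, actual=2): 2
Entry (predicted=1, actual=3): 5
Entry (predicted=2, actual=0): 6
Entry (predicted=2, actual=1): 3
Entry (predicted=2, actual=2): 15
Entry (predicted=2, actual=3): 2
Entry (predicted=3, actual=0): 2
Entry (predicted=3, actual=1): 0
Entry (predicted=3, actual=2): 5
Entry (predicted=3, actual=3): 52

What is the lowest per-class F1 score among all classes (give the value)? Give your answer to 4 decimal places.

Per-class F1 score (2·TP/(2·TP+FP+FN)):
  0: TP=47, FP=6+6+0=12, FN=5+6+2=13 → 94/119 = 0.78992
  1: TP=22, FP=5+2+5=12, FN=6+3+0=9 → 44/65 = 0.67692
  2: TP=15, FP=6+3+2=11, FN=6+2+5=13 → 30/54 = 0.55556
  3: TP=52, FP=2+0+5=7, FN=0+5+2=7 → 104/118 = 0.88136
Lowest is class '2' with F1 score = 0.5556.

0.5556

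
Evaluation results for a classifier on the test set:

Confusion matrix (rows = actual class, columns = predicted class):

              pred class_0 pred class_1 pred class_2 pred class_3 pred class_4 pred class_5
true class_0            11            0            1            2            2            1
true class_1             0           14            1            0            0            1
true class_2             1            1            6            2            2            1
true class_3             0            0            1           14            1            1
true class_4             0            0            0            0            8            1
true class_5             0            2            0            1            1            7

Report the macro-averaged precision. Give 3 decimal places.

0.716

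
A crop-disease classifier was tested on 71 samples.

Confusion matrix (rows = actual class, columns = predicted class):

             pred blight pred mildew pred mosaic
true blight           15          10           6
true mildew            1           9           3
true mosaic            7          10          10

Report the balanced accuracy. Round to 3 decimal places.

0.516

Balanced accuracy = mean of per-class recall.
  blight: recall = 15/31 = 0.4839
  mildew: recall = 9/13 = 0.6923
  mosaic: recall = 10/27 = 0.3704
Mean = (0.4839 + 0.6923 + 0.3704) / 3 = 0.516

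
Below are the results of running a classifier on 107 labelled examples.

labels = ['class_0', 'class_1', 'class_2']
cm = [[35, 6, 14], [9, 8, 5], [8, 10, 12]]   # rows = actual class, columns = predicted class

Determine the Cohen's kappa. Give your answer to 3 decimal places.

0.220

Observed agreement pₒ = trace/N = 55/107 = 0.5140
Expected agreement pₑ = Σ (rowᵢ·colᵢ)/N² = (55·52 + 22·24 + 30·31)/107² = 0.3772
κ = (pₒ − pₑ)/(1 − pₑ) = (0.5140 − 0.3772)/(1 − 0.3772) = 0.220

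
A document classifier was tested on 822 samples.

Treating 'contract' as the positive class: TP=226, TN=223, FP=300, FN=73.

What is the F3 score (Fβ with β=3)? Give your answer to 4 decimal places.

0.7025

Fβ = (1+β²)·TP / ((1+β²)·TP + β²·FN + FP), with β²=9
= 10·226 / (10·226 + 9·73 + 300) = 0.7025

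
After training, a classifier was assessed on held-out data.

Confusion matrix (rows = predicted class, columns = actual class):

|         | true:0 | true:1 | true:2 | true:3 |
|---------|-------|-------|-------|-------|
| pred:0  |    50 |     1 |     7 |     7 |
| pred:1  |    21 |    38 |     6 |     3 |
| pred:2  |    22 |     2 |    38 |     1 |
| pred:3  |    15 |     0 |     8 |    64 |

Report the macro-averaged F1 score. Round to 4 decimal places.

0.6721

Per-class F1 score (2·TP/(2·TP+FP+FN)):
  0: TP=50, FP=1+7+7=15, FN=21+22+15=58 → 100/173 = 0.57803
  1: TP=38, FP=21+6+3=30, FN=1+2+0=3 → 76/109 = 0.69725
  2: TP=38, FP=22+2+1=25, FN=7+6+8=21 → 76/122 = 0.62295
  3: TP=64, FP=15+0+8=23, FN=7+3+1=11 → 128/162 = 0.79012
Macro-F1 score = mean = (0.57803 + 0.69725 + 0.62295 + 0.79012) / 4 = 0.6721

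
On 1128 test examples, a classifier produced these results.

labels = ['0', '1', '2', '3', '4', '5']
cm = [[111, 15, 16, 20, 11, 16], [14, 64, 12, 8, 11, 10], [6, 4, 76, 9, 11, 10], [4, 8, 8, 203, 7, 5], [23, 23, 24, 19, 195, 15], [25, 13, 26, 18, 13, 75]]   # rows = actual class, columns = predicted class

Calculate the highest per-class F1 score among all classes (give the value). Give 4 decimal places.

Per-class F1 score (2·TP/(2·TP+FP+FN)):
  0: TP=111, FP=14+6+4+23+25=72, FN=15+16+20+11+16=78 → 222/372 = 0.59677
  1: TP=64, FP=15+4+8+23+13=63, FN=14+12+8+11+10=55 → 128/246 = 0.52033
  2: TP=76, FP=16+12+8+24+26=86, FN=6+4+9+11+10=40 → 152/278 = 0.54676
  3: TP=203, FP=20+8+9+19+18=74, FN=4+8+8+7+5=32 → 406/512 = 0.79297
  4: TP=195, FP=11+11+11+7+13=53, FN=23+23+24+19+15=104 → 390/547 = 0.71298
  5: TP=75, FP=16+10+10+5+15=56, FN=25+13+26+18+13=95 → 150/301 = 0.49834
Highest is class '3' with F1 score = 0.7930.

0.7930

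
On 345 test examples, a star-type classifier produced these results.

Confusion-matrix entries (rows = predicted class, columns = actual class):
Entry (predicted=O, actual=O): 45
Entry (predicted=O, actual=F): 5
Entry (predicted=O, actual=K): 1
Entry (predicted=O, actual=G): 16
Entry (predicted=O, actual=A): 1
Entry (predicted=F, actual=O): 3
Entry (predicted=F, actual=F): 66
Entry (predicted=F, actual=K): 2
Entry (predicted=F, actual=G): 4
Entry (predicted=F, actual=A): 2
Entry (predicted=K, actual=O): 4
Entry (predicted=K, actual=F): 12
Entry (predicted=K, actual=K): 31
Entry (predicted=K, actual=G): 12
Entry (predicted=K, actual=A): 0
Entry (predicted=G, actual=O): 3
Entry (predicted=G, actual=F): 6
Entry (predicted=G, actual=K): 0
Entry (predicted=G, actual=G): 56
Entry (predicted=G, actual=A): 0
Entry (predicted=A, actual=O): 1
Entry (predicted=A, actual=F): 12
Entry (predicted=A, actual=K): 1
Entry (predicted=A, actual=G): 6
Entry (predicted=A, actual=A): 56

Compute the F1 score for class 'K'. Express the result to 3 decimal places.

Treat 'K' as positive and all other classes as negative.
F1 score = 2·TP/(2·TP+FP+FN).
K: TP=31, FP=4+12+12+0=28, FN=1+2+0+1=4 → 62/94 = 0.6596

0.660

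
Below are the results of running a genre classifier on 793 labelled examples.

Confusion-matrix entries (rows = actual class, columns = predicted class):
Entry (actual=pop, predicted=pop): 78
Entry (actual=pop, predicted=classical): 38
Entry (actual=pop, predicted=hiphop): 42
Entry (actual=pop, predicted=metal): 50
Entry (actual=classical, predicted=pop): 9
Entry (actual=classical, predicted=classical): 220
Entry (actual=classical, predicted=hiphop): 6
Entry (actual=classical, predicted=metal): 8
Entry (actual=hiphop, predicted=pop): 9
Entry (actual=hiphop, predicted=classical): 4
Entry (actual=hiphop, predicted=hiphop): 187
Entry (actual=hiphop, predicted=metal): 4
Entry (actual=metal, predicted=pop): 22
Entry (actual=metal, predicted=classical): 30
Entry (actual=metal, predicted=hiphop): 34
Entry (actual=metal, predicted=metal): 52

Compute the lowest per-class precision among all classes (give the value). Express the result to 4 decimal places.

Per-class precision (TP/(TP+FP)):
  pop: TP=78, FP=9+9+22=40 → 78/118 = 0.66102
  classical: TP=220, FP=38+4+30=72 → 220/292 = 0.75342
  hiphop: TP=187, FP=42+6+34=82 → 187/269 = 0.69517
  metal: TP=52, FP=50+8+4=62 → 52/114 = 0.45614
Lowest is class 'metal' with precision = 0.4561.

0.4561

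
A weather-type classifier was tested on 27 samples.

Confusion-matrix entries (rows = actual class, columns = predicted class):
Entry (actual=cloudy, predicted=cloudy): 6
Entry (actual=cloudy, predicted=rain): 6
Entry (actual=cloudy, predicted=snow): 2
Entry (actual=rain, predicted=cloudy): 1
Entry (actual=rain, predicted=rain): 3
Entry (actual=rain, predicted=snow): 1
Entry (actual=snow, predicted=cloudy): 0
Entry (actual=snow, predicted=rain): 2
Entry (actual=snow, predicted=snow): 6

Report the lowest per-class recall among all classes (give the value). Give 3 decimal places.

0.429

Per-class recall (TP/(TP+FN)):
  cloudy: TP=6, FN=6+2=8 → 6/14 = 0.4286
  rain: TP=3, FN=1+1=2 → 3/5 = 0.6000
  snow: TP=6, FN=0+2=2 → 6/8 = 0.7500
Lowest is class 'cloudy' with recall = 0.429.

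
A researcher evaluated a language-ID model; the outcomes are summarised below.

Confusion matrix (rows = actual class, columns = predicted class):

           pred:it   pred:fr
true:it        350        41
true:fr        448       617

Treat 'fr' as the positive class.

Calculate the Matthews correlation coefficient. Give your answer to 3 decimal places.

MCC = (TP·TN − FP·FN) / √((TP+FP)(TP+FN)(TN+FP)(TN+FN))
Numerator = 617·350 − 41·448 = 197582
Denominator = √(658·1065·391·798) = √218652853860 = 467603.3082
MCC = 197582 / 467603.3082 = 0.423

0.423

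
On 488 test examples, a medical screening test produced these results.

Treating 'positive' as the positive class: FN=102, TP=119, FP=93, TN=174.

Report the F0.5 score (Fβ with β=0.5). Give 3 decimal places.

0.557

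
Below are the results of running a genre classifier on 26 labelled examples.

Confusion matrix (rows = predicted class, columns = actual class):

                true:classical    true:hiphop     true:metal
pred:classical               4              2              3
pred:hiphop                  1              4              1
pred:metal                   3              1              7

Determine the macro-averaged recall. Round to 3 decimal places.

0.569

Per-class recall (TP/(TP+FN)):
  classical: TP=4, FN=1+3=4 → 4/8 = 0.5000
  hiphop: TP=4, FN=2+1=3 → 4/7 = 0.5714
  metal: TP=7, FN=3+1=4 → 7/11 = 0.6364
Macro-recall = mean = (0.5000 + 0.5714 + 0.6364) / 3 = 0.569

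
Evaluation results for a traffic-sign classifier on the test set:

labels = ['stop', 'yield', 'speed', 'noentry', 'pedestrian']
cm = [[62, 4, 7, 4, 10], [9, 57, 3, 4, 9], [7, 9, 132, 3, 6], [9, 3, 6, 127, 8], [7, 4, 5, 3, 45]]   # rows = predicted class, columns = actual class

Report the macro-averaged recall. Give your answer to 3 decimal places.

Per-class recall (TP/(TP+FN)):
  stop: TP=62, FN=9+7+9+7=32 → 62/94 = 0.6596
  yield: TP=57, FN=4+9+3+4=20 → 57/77 = 0.7403
  speed: TP=132, FN=7+3+6+5=21 → 132/153 = 0.8627
  noentry: TP=127, FN=4+4+3+3=14 → 127/141 = 0.9007
  pedestrian: TP=45, FN=10+9+6+8=33 → 45/78 = 0.5769
Macro-recall = mean = (0.6596 + 0.7403 + 0.8627 + 0.9007 + 0.5769) / 5 = 0.748

0.748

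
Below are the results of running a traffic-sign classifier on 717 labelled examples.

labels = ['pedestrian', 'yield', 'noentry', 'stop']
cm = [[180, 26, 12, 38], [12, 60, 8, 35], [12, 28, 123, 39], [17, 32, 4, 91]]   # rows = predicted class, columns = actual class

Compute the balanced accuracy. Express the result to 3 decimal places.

Balanced accuracy = mean of per-class recall.
  pedestrian: recall = 180/221 = 0.8145
  yield: recall = 60/146 = 0.4110
  noentry: recall = 123/147 = 0.8367
  stop: recall = 91/203 = 0.4483
Mean = (0.8145 + 0.4110 + 0.8367 + 0.4483) / 4 = 0.628

0.628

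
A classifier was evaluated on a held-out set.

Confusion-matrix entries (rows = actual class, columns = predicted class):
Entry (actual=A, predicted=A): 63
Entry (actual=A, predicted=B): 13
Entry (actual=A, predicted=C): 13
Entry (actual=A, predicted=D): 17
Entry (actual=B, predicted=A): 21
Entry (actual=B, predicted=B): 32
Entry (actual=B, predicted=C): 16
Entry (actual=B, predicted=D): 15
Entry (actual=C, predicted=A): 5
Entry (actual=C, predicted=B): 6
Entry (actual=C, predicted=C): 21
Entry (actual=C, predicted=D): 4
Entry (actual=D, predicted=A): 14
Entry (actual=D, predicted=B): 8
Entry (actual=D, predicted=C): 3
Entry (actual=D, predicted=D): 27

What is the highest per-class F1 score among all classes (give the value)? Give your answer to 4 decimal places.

Per-class F1 score (2·TP/(2·TP+FP+FN)):
  A: TP=63, FP=21+5+14=40, FN=13+13+17=43 → 126/209 = 0.60287
  B: TP=32, FP=13+6+8=27, FN=21+16+15=52 → 64/143 = 0.44755
  C: TP=21, FP=13+16+3=32, FN=5+6+4=15 → 42/89 = 0.47191
  D: TP=27, FP=17+15+4=36, FN=14+8+3=25 → 54/115 = 0.46957
Highest is class 'A' with F1 score = 0.6029.

0.6029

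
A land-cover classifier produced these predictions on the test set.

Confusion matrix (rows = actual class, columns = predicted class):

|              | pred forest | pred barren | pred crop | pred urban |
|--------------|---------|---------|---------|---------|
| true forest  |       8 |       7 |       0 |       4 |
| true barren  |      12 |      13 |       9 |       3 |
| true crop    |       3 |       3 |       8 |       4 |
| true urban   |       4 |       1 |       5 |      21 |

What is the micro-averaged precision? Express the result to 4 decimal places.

0.4762

Micro-averaging pools counts across classes: ΣTP=50, ΣFP=55, ΣFN=55.
Micro-precision = TP/(TP+FP) on pooled counts = 0.4762 (equals overall accuracy in single-label multiclass).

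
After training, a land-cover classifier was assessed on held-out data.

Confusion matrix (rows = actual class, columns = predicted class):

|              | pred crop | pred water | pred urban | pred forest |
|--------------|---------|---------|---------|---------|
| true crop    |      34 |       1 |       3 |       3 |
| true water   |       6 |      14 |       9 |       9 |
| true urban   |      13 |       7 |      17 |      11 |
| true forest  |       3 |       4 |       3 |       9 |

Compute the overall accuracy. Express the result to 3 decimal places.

0.507

Accuracy = trace / total = (34+14+17+9=74) / 146 = 74/146 = 0.507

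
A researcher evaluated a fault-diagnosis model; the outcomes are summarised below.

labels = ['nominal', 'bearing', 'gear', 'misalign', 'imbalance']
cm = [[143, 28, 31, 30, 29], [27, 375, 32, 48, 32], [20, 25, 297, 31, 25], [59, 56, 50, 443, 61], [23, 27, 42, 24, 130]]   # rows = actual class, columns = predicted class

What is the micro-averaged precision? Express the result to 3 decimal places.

Micro-averaging pools counts across classes: ΣTP=1388, ΣFP=700, ΣFN=700.
Micro-precision = TP/(TP+FP) on pooled counts = 0.665 (equals overall accuracy in single-label multiclass).

0.665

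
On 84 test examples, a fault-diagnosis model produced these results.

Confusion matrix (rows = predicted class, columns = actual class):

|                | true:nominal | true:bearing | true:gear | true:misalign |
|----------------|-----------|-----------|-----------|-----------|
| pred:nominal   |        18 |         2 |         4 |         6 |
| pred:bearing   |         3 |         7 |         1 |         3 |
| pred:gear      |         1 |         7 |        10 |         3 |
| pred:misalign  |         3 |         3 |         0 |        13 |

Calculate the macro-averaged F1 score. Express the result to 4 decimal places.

Per-class F1 score (2·TP/(2·TP+FP+FN)):
  nominal: TP=18, FP=2+4+6=12, FN=3+1+3=7 → 36/55 = 0.65455
  bearing: TP=7, FP=3+1+3=7, FN=2+7+3=12 → 14/33 = 0.42424
  gear: TP=10, FP=1+7+3=11, FN=4+1+0=5 → 20/36 = 0.55556
  misalign: TP=13, FP=3+3+0=6, FN=6+3+3=12 → 26/44 = 0.59091
Macro-F1 score = mean = (0.65455 + 0.42424 + 0.55556 + 0.59091) / 4 = 0.5563

0.5563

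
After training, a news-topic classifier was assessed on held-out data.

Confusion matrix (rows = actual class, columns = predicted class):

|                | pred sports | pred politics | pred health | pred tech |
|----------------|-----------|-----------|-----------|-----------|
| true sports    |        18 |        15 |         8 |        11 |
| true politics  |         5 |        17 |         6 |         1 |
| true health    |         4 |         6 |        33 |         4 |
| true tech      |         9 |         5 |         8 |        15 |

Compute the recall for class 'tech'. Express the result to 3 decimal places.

Treat 'tech' as positive and all other classes as negative.
recall = TP/(TP+FN).
tech: TP=15, FN=9+5+8=22 → 15/37 = 0.4054

0.405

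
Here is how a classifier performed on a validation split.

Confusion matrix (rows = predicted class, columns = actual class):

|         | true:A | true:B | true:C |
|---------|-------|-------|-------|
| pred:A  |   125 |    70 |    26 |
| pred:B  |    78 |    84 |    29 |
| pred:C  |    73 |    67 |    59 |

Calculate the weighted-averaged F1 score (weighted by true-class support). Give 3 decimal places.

Per-class F1 score (2·TP/(2·TP+FP+FN)):
  A: TP=125, FP=70+26=96, FN=78+73=151 → 250/497 = 0.5030
  B: TP=84, FP=78+29=107, FN=70+67=137 → 168/412 = 0.4078
  C: TP=59, FP=73+67=140, FN=26+29=55 → 118/313 = 0.3770
Weighted-F1 score = Σ (supportᵢ/N)·F1 scoreᵢ with N=611: (276/611)·0.5030 + (221/611)·0.4078 + (114/611)·0.3770 = 0.445

0.445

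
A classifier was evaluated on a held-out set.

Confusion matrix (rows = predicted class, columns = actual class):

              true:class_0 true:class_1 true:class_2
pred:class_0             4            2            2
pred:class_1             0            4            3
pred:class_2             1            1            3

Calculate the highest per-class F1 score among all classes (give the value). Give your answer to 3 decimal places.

Per-class F1 score (2·TP/(2·TP+FP+FN)):
  class_0: TP=4, FP=2+2=4, FN=0+1=1 → 8/13 = 0.6154
  class_1: TP=4, FP=0+3=3, FN=2+1=3 → 8/14 = 0.5714
  class_2: TP=3, FP=1+1=2, FN=2+3=5 → 6/13 = 0.4615
Highest is class 'class_0' with F1 score = 0.615.

0.615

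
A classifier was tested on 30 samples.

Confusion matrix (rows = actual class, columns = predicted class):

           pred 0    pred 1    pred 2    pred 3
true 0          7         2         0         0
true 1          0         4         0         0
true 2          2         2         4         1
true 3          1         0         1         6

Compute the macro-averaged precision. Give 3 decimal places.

Per-class precision (TP/(TP+FP)):
  0: TP=7, FP=0+2+1=3 → 7/10 = 0.7000
  1: TP=4, FP=2+2+0=4 → 4/8 = 0.5000
  2: TP=4, FP=0+0+1=1 → 4/5 = 0.8000
  3: TP=6, FP=0+0+1=1 → 6/7 = 0.8571
Macro-precision = mean = (0.7000 + 0.5000 + 0.8000 + 0.8571) / 4 = 0.714

0.714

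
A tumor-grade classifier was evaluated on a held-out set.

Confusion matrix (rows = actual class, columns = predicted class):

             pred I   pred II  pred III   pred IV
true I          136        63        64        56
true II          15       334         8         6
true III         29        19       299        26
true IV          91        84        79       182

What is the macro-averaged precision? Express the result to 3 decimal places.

0.627

Per-class precision (TP/(TP+FP)):
  I: TP=136, FP=15+29+91=135 → 136/271 = 0.5018
  II: TP=334, FP=63+19+84=166 → 334/500 = 0.6680
  III: TP=299, FP=64+8+79=151 → 299/450 = 0.6644
  IV: TP=182, FP=56+6+26=88 → 182/270 = 0.6741
Macro-precision = mean = (0.5018 + 0.6680 + 0.6644 + 0.6741) / 4 = 0.627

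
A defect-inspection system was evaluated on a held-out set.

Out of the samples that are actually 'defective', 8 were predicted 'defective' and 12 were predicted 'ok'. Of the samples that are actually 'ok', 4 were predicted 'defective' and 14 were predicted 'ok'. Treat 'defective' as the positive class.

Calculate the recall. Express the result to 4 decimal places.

0.4000

Recall = TP/(TP+FN) = 8/(8+12) = 8/20 = 0.4000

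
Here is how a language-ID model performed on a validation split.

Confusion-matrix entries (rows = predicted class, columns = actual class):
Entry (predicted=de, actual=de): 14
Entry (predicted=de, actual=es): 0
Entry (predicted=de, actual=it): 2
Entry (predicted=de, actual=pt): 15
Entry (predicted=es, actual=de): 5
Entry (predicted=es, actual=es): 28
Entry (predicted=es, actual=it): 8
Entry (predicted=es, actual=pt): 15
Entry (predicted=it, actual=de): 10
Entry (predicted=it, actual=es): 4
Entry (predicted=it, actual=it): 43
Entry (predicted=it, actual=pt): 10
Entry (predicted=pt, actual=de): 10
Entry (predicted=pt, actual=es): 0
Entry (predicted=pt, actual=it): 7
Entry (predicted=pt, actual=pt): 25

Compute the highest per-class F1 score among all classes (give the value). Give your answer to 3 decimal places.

Per-class F1 score (2·TP/(2·TP+FP+FN)):
  de: TP=14, FP=0+2+15=17, FN=5+10+10=25 → 28/70 = 0.4000
  es: TP=28, FP=5+8+15=28, FN=0+4+0=4 → 56/88 = 0.6364
  it: TP=43, FP=10+4+10=24, FN=2+8+7=17 → 86/127 = 0.6772
  pt: TP=25, FP=10+0+7=17, FN=15+15+10=40 → 50/107 = 0.4673
Highest is class 'it' with F1 score = 0.677.

0.677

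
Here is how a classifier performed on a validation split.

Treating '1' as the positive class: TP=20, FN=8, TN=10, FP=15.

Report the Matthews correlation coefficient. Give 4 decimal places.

0.1205

MCC = (TP·TN − FP·FN) / √((TP+FP)(TP+FN)(TN+FP)(TN+FN))
Numerator = 20·10 − 15·8 = 80
Denominator = √(35·28·25·18) = √441000 = 664.0783
MCC = 80 / 664.0783 = 0.1205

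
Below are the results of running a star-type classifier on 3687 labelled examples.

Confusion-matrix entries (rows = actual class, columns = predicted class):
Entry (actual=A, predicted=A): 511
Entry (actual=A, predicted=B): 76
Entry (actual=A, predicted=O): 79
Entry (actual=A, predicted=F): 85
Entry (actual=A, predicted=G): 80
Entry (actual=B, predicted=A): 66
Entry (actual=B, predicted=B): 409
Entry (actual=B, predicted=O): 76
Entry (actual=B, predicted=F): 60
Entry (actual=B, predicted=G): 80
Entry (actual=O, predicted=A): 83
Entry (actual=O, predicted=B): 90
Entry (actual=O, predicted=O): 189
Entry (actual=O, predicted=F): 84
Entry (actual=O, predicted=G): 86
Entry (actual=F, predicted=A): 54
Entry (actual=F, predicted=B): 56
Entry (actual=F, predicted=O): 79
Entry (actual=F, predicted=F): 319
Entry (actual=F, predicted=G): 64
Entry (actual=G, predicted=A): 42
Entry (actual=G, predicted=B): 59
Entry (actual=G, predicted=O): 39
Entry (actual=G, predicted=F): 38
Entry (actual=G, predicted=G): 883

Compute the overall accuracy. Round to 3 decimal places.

Accuracy = trace / total = (511+409+189+319+883=2311) / 3687 = 2311/3687 = 0.627

0.627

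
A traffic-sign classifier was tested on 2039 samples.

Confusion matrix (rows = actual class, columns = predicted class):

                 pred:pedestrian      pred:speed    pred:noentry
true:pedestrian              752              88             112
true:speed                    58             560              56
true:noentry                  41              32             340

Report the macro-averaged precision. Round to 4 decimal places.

Per-class precision (TP/(TP+FP)):
  pedestrian: TP=752, FP=58+41=99 → 752/851 = 0.88367
  speed: TP=560, FP=88+32=120 → 560/680 = 0.82353
  noentry: TP=340, FP=112+56=168 → 340/508 = 0.66929
Macro-precision = mean = (0.88367 + 0.82353 + 0.66929) / 3 = 0.7922

0.7922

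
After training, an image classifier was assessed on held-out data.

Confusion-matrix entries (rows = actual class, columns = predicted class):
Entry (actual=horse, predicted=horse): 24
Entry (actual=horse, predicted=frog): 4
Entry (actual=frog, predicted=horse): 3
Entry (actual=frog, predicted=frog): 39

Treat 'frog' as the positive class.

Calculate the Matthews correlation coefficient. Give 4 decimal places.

0.7908

MCC = (TP·TN − FP·FN) / √((TP+FP)(TP+FN)(TN+FP)(TN+FN))
Numerator = 39·24 − 4·3 = 924
Denominator = √(43·42·28·27) = √1365336 = 1168.4759
MCC = 924 / 1168.4759 = 0.7908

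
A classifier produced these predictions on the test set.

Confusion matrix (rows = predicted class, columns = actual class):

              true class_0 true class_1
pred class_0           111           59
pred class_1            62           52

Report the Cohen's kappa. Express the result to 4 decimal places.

Observed agreement pₒ = trace/N = 163/284 = 0.57394
Expected agreement pₑ = Σ (rowᵢ·colᵢ)/N² = (173·170 + 111·114)/284² = 0.52152
κ = (pₒ − pₑ)/(1 − pₑ) = (0.57394 − 0.52152)/(1 − 0.52152) = 0.1096

0.1096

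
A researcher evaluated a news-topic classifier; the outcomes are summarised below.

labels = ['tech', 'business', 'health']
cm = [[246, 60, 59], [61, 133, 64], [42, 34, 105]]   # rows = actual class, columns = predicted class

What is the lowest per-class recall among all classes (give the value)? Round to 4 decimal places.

0.5155

Per-class recall (TP/(TP+FN)):
  tech: TP=246, FN=60+59=119 → 246/365 = 0.67397
  business: TP=133, FN=61+64=125 → 133/258 = 0.51550
  health: TP=105, FN=42+34=76 → 105/181 = 0.58011
Lowest is class 'business' with recall = 0.5155.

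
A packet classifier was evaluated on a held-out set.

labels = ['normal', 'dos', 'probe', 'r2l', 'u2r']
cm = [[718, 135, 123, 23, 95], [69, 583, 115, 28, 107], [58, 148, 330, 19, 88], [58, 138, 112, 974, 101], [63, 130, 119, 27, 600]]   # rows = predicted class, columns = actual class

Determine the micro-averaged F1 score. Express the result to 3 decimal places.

0.646

Micro-averaging pools counts across classes: ΣTP=3205, ΣFP=1756, ΣFN=1756.
Micro-F1 score = 2·TP/(2·TP+FP+FN) on pooled counts = 0.646 (equals overall accuracy in single-label multiclass).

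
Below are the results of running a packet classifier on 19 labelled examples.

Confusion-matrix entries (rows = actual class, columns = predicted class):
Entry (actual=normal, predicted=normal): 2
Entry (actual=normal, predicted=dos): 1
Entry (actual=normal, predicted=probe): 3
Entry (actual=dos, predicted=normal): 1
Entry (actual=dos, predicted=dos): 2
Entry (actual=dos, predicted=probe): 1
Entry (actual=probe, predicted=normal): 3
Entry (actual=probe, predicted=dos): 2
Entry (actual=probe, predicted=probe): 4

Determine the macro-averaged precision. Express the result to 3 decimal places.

0.411

Per-class precision (TP/(TP+FP)):
  normal: TP=2, FP=1+3=4 → 2/6 = 0.3333
  dos: TP=2, FP=1+2=3 → 2/5 = 0.4000
  probe: TP=4, FP=3+1=4 → 4/8 = 0.5000
Macro-precision = mean = (0.3333 + 0.4000 + 0.5000) / 3 = 0.411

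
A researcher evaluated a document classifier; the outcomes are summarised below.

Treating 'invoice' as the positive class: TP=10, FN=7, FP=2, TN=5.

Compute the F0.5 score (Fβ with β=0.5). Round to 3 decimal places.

0.769

Fβ = (1+β²)·TP / ((1+β²)·TP + β²·FN + FP), with β²=1/4
= 1.25·10 / (1.25·10 + 0.25·7 + 2) = 0.769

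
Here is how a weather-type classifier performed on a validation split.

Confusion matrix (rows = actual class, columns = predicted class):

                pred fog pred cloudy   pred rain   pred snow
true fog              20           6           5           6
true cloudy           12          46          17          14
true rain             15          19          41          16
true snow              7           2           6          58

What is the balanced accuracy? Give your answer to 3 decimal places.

0.576

Balanced accuracy = mean of per-class recall.
  fog: recall = 20/37 = 0.5405
  cloudy: recall = 46/89 = 0.5169
  rain: recall = 41/91 = 0.4505
  snow: recall = 58/73 = 0.7945
Mean = (0.5405 + 0.5169 + 0.4505 + 0.7945) / 4 = 0.576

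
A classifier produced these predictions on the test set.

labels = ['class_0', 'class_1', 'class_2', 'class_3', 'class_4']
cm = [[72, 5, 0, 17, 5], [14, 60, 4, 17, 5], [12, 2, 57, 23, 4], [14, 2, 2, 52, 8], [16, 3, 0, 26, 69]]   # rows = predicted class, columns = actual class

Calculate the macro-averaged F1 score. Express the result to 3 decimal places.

0.640

Per-class F1 score (2·TP/(2·TP+FP+FN)):
  class_0: TP=72, FP=5+0+17+5=27, FN=14+12+14+16=56 → 144/227 = 0.6344
  class_1: TP=60, FP=14+4+17+5=40, FN=5+2+2+3=12 → 120/172 = 0.6977
  class_2: TP=57, FP=12+2+23+4=41, FN=0+4+2+0=6 → 114/161 = 0.7081
  class_3: TP=52, FP=14+2+2+8=26, FN=17+17+23+26=83 → 104/213 = 0.4883
  class_4: TP=69, FP=16+3+0+26=45, FN=5+5+4+8=22 → 138/205 = 0.6732
Macro-F1 score = mean = (0.6344 + 0.6977 + 0.7081 + 0.4883 + 0.6732) / 5 = 0.640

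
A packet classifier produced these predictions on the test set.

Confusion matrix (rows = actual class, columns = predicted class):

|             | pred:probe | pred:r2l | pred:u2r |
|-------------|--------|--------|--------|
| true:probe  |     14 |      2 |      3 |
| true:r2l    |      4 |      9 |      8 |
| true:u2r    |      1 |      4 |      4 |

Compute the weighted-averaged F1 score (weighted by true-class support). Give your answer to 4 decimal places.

0.5612

Per-class F1 score (2·TP/(2·TP+FP+FN)):
  probe: TP=14, FP=4+1=5, FN=2+3=5 → 28/38 = 0.73684
  r2l: TP=9, FP=2+4=6, FN=4+8=12 → 18/36 = 0.50000
  u2r: TP=4, FP=3+8=11, FN=1+4=5 → 8/24 = 0.33333
Weighted-F1 score = Σ (supportᵢ/N)·F1 scoreᵢ with N=49: (19/49)·0.73684 + (21/49)·0.50000 + (9/49)·0.33333 = 0.5612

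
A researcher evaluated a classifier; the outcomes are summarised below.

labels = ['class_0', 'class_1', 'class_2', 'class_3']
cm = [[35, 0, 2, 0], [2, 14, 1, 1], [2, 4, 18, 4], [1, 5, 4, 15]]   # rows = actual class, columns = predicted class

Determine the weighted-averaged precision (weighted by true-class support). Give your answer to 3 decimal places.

0.761

Per-class precision (TP/(TP+FP)):
  class_0: TP=35, FP=2+2+1=5 → 35/40 = 0.8750
  class_1: TP=14, FP=0+4+5=9 → 14/23 = 0.6087
  class_2: TP=18, FP=2+1+4=7 → 18/25 = 0.7200
  class_3: TP=15, FP=0+1+4=5 → 15/20 = 0.7500
Weighted-precision = Σ (supportᵢ/N)·precisionᵢ with N=108: (37/108)·0.8750 + (18/108)·0.6087 + (28/108)·0.7200 + (25/108)·0.7500 = 0.761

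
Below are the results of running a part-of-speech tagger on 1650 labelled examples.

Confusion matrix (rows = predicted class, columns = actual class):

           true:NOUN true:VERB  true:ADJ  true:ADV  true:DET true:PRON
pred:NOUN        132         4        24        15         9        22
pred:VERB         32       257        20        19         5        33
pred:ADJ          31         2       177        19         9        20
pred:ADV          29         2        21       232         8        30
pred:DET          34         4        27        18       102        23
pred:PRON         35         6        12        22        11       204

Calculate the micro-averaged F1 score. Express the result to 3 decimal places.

0.669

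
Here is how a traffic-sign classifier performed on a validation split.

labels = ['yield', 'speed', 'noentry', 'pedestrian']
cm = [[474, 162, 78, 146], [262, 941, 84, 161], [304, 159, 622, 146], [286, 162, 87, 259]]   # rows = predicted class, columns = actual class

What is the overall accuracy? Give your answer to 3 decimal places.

0.530

Accuracy = trace / total = (474+941+622+259=2296) / 4333 = 2296/4333 = 0.530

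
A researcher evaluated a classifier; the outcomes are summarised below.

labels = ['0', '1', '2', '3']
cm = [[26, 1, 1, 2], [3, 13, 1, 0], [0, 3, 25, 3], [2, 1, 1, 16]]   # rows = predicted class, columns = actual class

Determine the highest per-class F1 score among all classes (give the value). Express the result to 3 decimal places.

0.852

Per-class F1 score (2·TP/(2·TP+FP+FN)):
  0: TP=26, FP=1+1+2=4, FN=3+0+2=5 → 52/61 = 0.8525
  1: TP=13, FP=3+1+0=4, FN=1+3+1=5 → 26/35 = 0.7429
  2: TP=25, FP=0+3+3=6, FN=1+1+1=3 → 50/59 = 0.8475
  3: TP=16, FP=2+1+1=4, FN=2+0+3=5 → 32/41 = 0.7805
Highest is class '0' with F1 score = 0.852.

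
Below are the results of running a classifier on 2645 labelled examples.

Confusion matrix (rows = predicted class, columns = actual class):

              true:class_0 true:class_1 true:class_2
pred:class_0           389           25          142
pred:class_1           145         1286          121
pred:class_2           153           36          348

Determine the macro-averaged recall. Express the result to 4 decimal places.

0.6968

Per-class recall (TP/(TP+FN)):
  class_0: TP=389, FN=145+153=298 → 389/687 = 0.56623
  class_1: TP=1286, FN=25+36=61 → 1286/1347 = 0.95471
  class_2: TP=348, FN=142+121=263 → 348/611 = 0.56956
Macro-recall = mean = (0.56623 + 0.95471 + 0.56956) / 3 = 0.6968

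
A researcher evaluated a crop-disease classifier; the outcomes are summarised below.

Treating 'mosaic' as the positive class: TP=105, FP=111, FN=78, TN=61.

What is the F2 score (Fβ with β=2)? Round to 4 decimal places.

0.5538

Fβ = (1+β²)·TP / ((1+β²)·TP + β²·FN + FP), with β²=4
= 5·105 / (5·105 + 4·78 + 111) = 0.5538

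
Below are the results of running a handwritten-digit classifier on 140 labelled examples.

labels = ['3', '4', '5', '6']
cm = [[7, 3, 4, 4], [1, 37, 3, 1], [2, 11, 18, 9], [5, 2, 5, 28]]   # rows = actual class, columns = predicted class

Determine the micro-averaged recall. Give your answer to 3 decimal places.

Micro-averaging pools counts across classes: ΣTP=90, ΣFP=50, ΣFN=50.
Micro-recall = TP/(TP+FN) on pooled counts = 0.643 (equals overall accuracy in single-label multiclass).

0.643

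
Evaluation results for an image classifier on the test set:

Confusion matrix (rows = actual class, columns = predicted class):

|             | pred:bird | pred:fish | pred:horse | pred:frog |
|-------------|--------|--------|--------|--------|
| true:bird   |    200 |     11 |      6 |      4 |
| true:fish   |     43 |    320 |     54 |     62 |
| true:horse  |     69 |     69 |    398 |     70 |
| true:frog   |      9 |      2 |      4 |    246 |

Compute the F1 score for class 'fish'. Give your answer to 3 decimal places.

F1 score = 2·TP/(2·TP+FP+FN).
fish: TP=320, FP=11+69+2=82, FN=43+54+62=159 → 640/881 = 0.7264

0.726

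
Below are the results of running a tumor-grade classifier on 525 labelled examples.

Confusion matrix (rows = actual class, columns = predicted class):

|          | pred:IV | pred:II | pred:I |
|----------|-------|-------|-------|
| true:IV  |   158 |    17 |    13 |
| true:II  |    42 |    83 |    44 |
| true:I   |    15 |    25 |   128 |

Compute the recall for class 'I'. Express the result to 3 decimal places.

recall = TP/(TP+FN).
I: TP=128, FN=15+25=40 → 128/168 = 0.7619

0.762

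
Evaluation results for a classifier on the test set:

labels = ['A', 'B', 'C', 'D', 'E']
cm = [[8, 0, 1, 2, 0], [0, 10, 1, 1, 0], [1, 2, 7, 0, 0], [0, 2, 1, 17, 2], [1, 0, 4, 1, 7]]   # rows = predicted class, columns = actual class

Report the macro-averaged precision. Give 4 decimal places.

Per-class precision (TP/(TP+FP)):
  A: TP=8, FP=0+1+2+0=3 → 8/11 = 0.72727
  B: TP=10, FP=0+1+1+0=2 → 10/12 = 0.83333
  C: TP=7, FP=1+2+0+0=3 → 7/10 = 0.70000
  D: TP=17, FP=0+2+1+2=5 → 17/22 = 0.77273
  E: TP=7, FP=1+0+4+1=6 → 7/13 = 0.53846
Macro-precision = mean = (0.72727 + 0.83333 + 0.70000 + 0.77273 + 0.53846) / 5 = 0.7144

0.7144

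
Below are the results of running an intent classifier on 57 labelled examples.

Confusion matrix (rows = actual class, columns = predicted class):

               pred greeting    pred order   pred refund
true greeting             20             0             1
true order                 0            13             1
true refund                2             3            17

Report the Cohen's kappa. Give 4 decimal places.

Observed agreement pₒ = trace/N = 50/57 = 0.87719
Expected agreement pₑ = Σ (rowᵢ·colᵢ)/N² = (21·22 + 14·16 + 22·19)/57² = 0.33980
κ = (pₒ − pₑ)/(1 − pₑ) = (0.87719 − 0.33980)/(1 − 0.33980) = 0.8140

0.8140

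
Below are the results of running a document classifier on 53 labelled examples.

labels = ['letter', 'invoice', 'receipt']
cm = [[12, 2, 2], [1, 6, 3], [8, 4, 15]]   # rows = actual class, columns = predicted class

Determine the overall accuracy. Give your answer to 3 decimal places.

0.623

Accuracy = trace / total = (12+6+15=33) / 53 = 33/53 = 0.623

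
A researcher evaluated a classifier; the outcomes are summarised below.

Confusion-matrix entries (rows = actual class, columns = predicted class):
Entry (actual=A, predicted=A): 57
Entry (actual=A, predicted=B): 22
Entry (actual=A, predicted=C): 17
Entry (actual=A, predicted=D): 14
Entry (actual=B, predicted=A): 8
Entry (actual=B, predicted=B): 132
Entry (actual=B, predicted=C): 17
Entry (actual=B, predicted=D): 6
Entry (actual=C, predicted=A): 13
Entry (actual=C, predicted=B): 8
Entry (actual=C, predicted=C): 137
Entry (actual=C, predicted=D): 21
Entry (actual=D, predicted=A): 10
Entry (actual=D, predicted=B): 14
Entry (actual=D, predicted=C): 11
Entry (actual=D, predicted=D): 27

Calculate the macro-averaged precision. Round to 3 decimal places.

0.637

Per-class precision (TP/(TP+FP)):
  A: TP=57, FP=8+13+10=31 → 57/88 = 0.6477
  B: TP=132, FP=22+8+14=44 → 132/176 = 0.7500
  C: TP=137, FP=17+17+11=45 → 137/182 = 0.7527
  D: TP=27, FP=14+6+21=41 → 27/68 = 0.3971
Macro-precision = mean = (0.6477 + 0.7500 + 0.7527 + 0.3971) / 4 = 0.637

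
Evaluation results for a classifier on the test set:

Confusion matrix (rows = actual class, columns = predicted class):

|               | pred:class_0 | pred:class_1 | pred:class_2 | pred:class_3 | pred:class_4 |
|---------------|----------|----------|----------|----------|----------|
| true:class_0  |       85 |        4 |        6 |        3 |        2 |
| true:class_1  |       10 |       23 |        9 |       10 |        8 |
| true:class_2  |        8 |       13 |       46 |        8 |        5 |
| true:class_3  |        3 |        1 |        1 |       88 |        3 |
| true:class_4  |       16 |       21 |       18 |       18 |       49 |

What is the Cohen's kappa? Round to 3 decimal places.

Observed agreement pₒ = trace/N = 291/458 = 0.6354
Expected agreement pₑ = Σ (rowᵢ·colᵢ)/N² = (100·122 + 60·62 + 80·80 + 96·127 + 122·67)/458² = 0.2035
κ = (pₒ − pₑ)/(1 − pₑ) = (0.6354 − 0.2035)/(1 − 0.2035) = 0.542

0.542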